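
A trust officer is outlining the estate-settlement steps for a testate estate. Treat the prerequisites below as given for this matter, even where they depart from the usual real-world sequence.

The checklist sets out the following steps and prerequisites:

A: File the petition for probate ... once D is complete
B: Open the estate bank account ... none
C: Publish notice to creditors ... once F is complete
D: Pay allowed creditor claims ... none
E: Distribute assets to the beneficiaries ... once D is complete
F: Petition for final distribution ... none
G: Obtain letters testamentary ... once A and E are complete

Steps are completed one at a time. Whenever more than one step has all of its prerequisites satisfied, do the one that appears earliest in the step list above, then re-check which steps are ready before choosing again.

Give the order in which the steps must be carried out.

B, D and F have no prerequisites; B is listed earlier, so B is first.
Now D and F have their prerequisites met. D is listed earlier, so D next.
A, E and F are all available; A is listed earlier → A.
Ready: E and F. E is listed earlier → E.
G now also ready, so the ready set is {F, G}; F is listed earlier → F.
C now also ready, so the ready set is {C, G}; C is listed earlier → C.
G needed A and E, now all done → G.

B D A E F C G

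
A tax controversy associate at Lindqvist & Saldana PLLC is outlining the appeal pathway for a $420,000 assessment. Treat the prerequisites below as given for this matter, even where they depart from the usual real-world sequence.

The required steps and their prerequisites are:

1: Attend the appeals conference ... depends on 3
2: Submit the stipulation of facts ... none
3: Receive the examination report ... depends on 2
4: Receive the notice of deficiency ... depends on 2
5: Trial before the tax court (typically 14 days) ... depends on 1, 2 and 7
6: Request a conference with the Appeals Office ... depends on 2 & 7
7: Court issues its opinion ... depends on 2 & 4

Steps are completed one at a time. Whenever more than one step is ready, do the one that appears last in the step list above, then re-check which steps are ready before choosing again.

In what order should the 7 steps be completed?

2 → 4 → 7 → 6 → 3 → 1 → 5

2 is the only step with nothing outstanding, so it goes first.
4 and 3 are both available; 4 is listed later → 4.
7 now also ready, so the ready set is {7, 3}; 7 is listed later → 7.
6 now also ready, so the ready set is {6, 3}; 6 is listed later → 6.
That leaves 3 as the only ready step → 3.
1 is the only step now ready → 1.
Next only 5 has its prerequisites met → 5.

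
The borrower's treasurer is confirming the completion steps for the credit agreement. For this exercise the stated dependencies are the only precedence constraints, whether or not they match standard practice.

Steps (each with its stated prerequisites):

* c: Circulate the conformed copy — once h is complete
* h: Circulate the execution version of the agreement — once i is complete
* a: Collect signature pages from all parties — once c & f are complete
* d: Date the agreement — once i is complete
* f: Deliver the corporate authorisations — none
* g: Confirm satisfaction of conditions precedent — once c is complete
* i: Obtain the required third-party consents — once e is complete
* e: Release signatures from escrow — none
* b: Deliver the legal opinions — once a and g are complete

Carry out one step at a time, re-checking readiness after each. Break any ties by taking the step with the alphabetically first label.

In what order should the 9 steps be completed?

e → f → i → d → h → c → a → g → b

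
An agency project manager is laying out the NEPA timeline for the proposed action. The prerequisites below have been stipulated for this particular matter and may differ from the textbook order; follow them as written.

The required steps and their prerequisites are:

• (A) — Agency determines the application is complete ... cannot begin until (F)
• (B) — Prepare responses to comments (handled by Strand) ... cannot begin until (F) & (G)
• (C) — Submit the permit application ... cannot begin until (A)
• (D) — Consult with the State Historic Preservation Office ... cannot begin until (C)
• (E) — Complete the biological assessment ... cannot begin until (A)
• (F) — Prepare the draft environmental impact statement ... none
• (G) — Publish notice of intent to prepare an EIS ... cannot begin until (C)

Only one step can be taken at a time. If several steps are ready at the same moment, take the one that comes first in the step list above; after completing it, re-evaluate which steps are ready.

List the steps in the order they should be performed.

(F) is the only step with nothing outstanding, so it goes first.
Next only (A) has its prerequisites met → (A).
(C) and (E) are both available; (C) is listed earlier → (C).
(D) and (G) now also ready, so the ready set is {(D), (E), (G)}; (D) is listed earlier → (D).
Ready: (E) and (G). (E) is listed earlier → (E).
(G) needed (C), now all done → (G).
(B) needed (F) and (G), now all done → (B).

(F) → (A) → (C) → (D) → (E) → (G) → (B)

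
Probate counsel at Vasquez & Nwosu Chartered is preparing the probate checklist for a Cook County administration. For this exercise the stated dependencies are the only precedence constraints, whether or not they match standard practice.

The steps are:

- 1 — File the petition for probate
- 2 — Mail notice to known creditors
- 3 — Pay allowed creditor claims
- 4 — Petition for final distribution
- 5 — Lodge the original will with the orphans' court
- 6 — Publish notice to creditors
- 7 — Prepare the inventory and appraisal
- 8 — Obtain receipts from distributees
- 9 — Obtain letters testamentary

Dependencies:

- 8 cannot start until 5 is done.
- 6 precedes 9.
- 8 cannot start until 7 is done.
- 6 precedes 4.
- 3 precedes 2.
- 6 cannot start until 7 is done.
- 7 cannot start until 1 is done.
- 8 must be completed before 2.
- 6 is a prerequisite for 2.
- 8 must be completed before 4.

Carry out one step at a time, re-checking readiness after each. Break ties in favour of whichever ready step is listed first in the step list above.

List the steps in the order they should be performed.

1, 3 and 5 have no prerequisites; 1 is listed earlier, so 1 is first.
Ready: 3, 5 and 7. 3 is listed earlier → 3.
Ready: 5 and 7. 5 is listed earlier → 5.
7 is the only step now ready → 7.
6 and 8 are both available; 6 is listed earlier → 6.
Ready: 8 and 9. 8 is listed earlier → 8.
Ready: 2, 4 and 9. 2 is listed earlier → 2.
Ready: 4 and 9. 4 is listed earlier → 4.
9 needed 6, now all done → 9.

1 3 5 7 6 8 2 4 9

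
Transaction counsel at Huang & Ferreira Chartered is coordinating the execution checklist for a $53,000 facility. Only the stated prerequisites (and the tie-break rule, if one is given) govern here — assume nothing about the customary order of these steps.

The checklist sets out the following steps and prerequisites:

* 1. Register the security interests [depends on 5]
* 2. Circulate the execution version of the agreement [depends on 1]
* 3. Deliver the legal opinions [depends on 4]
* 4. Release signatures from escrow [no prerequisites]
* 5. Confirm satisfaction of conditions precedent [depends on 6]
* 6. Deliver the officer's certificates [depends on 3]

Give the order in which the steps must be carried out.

4 is the only step with nothing outstanding, so it goes first.
3 is the only step now ready → 3.
6 needed 3, now all done → 6.
That leaves 5 as the only ready step → 5.
1 is the only step now ready → 1.
That leaves 2 as the only ready step → 2.

4, 3, 6, 5, 1, 2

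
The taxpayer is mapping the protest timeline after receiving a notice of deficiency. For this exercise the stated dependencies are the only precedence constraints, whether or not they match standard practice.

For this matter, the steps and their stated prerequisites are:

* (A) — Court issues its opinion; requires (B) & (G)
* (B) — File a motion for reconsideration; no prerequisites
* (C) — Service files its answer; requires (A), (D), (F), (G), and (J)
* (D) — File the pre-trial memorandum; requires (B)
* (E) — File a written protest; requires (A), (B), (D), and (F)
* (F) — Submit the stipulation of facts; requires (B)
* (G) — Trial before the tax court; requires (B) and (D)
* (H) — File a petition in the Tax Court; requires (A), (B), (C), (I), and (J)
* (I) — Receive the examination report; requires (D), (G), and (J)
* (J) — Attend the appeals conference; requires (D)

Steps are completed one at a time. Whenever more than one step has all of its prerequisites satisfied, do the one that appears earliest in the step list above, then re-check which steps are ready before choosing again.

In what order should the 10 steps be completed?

(B) → (D) → (F) → (G) → (A) → (E) → (J) → (C) → (I) → (H)

(B) has no prerequisites → (B) first.
Now (D) and (F) have their prerequisites met. (D) is listed earlier, so (D) next.
(G) and (J) now also ready, so the ready set is {(F), (G), (J)}; (F) is listed earlier → (F).
Ready: (G) and (J). (G) is listed earlier → (G).
(A) now also ready, so the ready set is {(A), (J)}; (A) is listed earlier → (A).
Now (E) and (J) have their prerequisites met. (E) is listed earlier, so (E) next.
(J) needed (D), now all done → (J).
Now (C) and (I) have their prerequisites met. (C) is listed earlier, so (C) next.
(I) is the only step now ready → (I).
(H) needed (A), (B), (C), (I) and (J), now all done → (H).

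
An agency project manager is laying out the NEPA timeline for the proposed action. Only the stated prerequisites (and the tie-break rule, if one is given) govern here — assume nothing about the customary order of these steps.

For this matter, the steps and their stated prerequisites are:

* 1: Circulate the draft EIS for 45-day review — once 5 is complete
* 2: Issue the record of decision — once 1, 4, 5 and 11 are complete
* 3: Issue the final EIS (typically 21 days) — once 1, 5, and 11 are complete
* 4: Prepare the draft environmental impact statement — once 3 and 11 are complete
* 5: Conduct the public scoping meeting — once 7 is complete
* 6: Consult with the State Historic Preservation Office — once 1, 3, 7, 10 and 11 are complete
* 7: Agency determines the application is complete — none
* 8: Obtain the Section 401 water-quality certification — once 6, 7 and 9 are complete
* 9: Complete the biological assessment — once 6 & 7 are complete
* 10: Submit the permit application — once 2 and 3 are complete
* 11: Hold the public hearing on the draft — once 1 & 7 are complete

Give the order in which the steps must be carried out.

7, 5, 1, 11, 3, 4, 2, 10, 6, 9, 8

7 has no prerequisites → 7 first.
5 needed 7, now all done → 5.
1 needed 5, now all done → 1.
That leaves 11 as the only ready step → 11.
That leaves 3 as the only ready step → 3.
4 needed 3 and 11, now all done → 4.
2 is the only step now ready → 2.
Next only 10 has its prerequisites met → 10.
6 needed 1, 3, 7, 10 and 11, now all done → 6.
9 needed 6 and 7, now all done → 9.
That leaves 8 as the only ready step → 8.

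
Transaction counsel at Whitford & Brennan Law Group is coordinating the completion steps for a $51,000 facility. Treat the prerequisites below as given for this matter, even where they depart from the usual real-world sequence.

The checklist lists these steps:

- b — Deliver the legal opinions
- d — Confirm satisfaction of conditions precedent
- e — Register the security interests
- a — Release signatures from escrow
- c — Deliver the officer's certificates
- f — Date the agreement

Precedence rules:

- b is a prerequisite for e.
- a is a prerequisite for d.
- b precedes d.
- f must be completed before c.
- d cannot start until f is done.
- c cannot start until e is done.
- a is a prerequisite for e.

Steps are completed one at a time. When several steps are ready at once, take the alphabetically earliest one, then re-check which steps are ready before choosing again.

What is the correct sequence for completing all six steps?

a, b, e, f, c, d

Nothing is required for a, b and f. a has the earlier label → a first.
b and f are both available; b has the earlier label → b.
e and f are both available; e has the earlier label → e.
f is the only step now ready → f.
Ready: c and d. c has the earlier label → c.
d needed a, b and f, now all done → d.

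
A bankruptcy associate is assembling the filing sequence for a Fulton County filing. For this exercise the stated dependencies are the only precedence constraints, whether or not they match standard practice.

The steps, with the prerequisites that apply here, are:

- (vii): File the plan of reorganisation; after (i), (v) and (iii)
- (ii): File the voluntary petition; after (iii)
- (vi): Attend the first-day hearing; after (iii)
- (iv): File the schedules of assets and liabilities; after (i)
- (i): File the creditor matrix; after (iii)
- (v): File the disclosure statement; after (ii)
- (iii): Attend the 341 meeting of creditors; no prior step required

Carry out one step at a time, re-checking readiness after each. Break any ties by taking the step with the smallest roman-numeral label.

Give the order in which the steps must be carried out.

(iii) → (i) → (ii) → (iv) → (v) → (vi) → (vii)

(iii) has no prerequisites → (iii) first.
Now (i), (ii) and (vi) have their prerequisites met. (i) has the earlier label, so (i) next.
(iv) now also ready, so the ready set is {(ii), (iv), (vi)}; (ii) has the earlier label → (ii).
(v) now also ready, so the ready set is {(iv), (v), (vi)}; (iv) has the earlier label → (iv).
Now (v) and (vi) have their prerequisites met. (v) has the earlier label, so (v) next.
Now (vi) and (vii) have their prerequisites met. (vi) has the earlier label, so (vi) next.
Next only (vii) has its prerequisites met → (vii).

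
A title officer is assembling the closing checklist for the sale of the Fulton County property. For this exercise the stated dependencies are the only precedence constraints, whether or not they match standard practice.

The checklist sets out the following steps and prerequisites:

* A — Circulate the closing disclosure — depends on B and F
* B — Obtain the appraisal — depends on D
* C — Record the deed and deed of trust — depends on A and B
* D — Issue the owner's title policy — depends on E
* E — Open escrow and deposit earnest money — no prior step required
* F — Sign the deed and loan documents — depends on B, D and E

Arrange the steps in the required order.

E has no prerequisites → E first.
D needed E, now all done → D.
B needed D, now all done → B.
That leaves F as the only ready step → F.
A needed B and F, now all done → A.
C needed A and B, now all done → C.

E, D, B, F, A, C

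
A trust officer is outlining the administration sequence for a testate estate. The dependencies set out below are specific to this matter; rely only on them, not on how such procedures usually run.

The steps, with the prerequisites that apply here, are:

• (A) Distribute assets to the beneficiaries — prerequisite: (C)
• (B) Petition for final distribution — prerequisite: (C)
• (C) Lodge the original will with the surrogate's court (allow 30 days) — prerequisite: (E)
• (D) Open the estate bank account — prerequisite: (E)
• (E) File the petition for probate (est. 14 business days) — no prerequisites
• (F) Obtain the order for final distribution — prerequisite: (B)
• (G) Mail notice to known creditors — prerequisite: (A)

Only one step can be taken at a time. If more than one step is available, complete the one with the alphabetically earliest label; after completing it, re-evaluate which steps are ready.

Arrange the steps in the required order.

(E) → (C) → (A) → (B) → (D) → (F) → (G)

Only (E) has no prerequisites, so it is first.
Ready: (C) and (D). (C) has the earlier label → (C).
Now (A), (B) and (D) have their prerequisites met. (A) has the earlier label, so (A) next.
Ready: (B), (D) and (G). (B) has the earlier label → (B).
Ready: (D), (F) and (G). (D) has the earlier label → (D).
Now (F) and (G) have their prerequisites met. (F) has the earlier label, so (F) next.
That leaves (G) as the only ready step → (G).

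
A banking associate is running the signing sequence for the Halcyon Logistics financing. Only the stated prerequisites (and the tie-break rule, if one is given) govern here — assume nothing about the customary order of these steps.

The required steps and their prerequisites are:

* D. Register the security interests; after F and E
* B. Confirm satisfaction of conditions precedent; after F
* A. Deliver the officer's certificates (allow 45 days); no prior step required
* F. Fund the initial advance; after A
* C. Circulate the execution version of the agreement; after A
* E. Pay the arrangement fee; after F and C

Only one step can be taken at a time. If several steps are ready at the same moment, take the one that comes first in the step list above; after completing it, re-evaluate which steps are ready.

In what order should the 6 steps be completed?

Only A has no prerequisites, so it is first.
Ready: F and C. F is listed earlier → F.
Now B and C have their prerequisites met. B is listed earlier, so B next.
C is the only step now ready → C.
E needed F and C, now all done → E.
D needed F and E, now all done → D.

A, F, B, C, E, D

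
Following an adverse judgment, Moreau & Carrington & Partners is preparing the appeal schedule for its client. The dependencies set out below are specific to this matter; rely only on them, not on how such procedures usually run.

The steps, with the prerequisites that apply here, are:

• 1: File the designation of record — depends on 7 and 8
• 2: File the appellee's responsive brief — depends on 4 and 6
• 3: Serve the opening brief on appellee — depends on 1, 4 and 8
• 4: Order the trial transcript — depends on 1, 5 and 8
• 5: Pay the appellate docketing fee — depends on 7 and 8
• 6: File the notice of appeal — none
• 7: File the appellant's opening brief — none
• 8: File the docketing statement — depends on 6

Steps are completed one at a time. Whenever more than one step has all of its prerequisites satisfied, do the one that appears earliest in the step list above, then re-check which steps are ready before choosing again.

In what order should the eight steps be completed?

6 and 7 have no prerequisites; 6 is listed earlier, so 6 is first.
8 now also ready, so the ready set is {7, 8}; 7 is listed earlier → 7.
8 is the only step now ready → 8.
Now 1 and 5 have their prerequisites met. 1 is listed earlier, so 1 next.
Next only 5 has its prerequisites met → 5.
4 is the only step now ready → 4.
Now 2 and 3 have their prerequisites met. 2 is listed earlier, so 2 next.
3 is the only step now ready → 3.

6 7 8 1 5 4 2 3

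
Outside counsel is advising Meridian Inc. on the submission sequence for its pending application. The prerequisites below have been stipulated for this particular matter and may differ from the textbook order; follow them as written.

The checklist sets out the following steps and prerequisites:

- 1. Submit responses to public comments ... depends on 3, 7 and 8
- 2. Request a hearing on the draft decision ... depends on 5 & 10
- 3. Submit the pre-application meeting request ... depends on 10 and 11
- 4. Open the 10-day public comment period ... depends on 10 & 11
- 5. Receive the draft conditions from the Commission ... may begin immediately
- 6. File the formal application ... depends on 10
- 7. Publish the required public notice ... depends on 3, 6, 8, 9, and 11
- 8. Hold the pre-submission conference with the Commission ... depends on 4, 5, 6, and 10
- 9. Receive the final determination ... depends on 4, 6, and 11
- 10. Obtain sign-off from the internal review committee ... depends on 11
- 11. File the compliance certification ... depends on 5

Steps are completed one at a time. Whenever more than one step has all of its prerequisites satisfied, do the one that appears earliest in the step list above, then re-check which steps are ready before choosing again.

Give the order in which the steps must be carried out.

5 is the only step with nothing outstanding, so it goes first.
Next only 11 has its prerequisites met → 11.
Next only 10 has its prerequisites met → 10.
2, 3, 4 and 6 are all available; 2 is listed earlier → 2.
3, 4 and 6 are all available; 3 is listed earlier → 3.
Now 4 and 6 have their prerequisites met. 4 is listed earlier, so 4 next.
That leaves 6 as the only ready step → 6.
8 and 9 are both available; 8 is listed earlier → 8.
9 needed 4, 6 and 11, now all done → 9.
7 is the only step now ready → 7.
That leaves 1 as the only ready step → 1.

5, 11, 10, 2, 3, 4, 6, 8, 9, 7, 1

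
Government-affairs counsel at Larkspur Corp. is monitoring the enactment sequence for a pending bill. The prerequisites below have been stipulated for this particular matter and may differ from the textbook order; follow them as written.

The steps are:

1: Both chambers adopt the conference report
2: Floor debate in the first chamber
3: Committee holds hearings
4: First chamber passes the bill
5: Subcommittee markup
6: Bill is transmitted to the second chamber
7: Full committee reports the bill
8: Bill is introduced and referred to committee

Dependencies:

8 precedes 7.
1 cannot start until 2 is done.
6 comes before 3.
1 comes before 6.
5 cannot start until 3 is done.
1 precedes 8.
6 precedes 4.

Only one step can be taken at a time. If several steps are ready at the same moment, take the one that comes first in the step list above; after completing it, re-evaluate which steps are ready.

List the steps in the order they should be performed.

2 → 1 → 6 → 3 → 4 → 5 → 8 → 7

2 is the only step with nothing outstanding, so it goes first.
Next only 1 has its prerequisites met → 1.
Ready: 6 and 8. 6 is listed earlier → 6.
3 and 4 now also ready, so the ready set is {3, 4, 8}; 3 is listed earlier → 3.
Ready: 4, 5 and 8. 4 is listed earlier → 4.
5 and 8 are both available; 5 is listed earlier → 5.
That leaves 8 as the only ready step → 8.
7 is the only step now ready → 7.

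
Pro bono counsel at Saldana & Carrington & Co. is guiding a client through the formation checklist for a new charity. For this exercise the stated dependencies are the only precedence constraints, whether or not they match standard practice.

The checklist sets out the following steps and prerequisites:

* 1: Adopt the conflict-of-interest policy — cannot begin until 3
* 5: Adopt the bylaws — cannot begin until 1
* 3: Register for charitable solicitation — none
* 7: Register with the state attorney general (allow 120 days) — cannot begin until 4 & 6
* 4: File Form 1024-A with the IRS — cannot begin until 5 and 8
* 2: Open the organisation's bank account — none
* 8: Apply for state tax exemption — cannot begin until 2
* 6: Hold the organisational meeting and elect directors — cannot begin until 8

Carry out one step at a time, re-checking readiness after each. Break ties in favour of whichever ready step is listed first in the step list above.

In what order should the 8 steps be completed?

3, 1, 5, 2, 8, 4, 6, 7

3 and 2 have no prerequisites; 3 is listed earlier, so 3 is first.
Now 1 and 2 have their prerequisites met. 1 is listed earlier, so 1 next.
5 now also ready, so the ready set is {5, 2}; 5 is listed earlier → 5.
Next only 2 has its prerequisites met → 2.
That leaves 8 as the only ready step → 8.
Ready: 4 and 6. 4 is listed earlier → 4.
6 is the only step now ready → 6.
That leaves 7 as the only ready step → 7.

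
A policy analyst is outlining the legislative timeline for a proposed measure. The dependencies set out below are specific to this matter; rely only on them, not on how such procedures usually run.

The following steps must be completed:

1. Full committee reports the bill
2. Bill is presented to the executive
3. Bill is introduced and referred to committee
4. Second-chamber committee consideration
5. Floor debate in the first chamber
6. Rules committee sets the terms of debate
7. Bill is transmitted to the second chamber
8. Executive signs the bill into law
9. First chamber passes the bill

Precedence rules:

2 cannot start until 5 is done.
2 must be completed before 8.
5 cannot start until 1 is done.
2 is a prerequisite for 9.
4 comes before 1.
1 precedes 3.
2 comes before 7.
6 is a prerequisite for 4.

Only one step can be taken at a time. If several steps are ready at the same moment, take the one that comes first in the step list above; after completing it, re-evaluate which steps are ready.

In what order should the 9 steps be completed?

6, 4, 1, 3, 5, 2, 7, 8, 9

Only 6 has no prerequisites, so it is first.
That leaves 4 as the only ready step → 4.
1 needed 4, now all done → 1.
Now 3 and 5 have their prerequisites met. 3 is listed earlier, so 3 next.
5 needed 1, now all done → 5.
Next only 2 has its prerequisites met → 2.
Now 7, 8 and 9 have their prerequisites met. 7 is listed earlier, so 7 next.
Now 8 and 9 have their prerequisites met. 8 is listed earlier, so 8 next.
Next only 9 has its prerequisites met → 9.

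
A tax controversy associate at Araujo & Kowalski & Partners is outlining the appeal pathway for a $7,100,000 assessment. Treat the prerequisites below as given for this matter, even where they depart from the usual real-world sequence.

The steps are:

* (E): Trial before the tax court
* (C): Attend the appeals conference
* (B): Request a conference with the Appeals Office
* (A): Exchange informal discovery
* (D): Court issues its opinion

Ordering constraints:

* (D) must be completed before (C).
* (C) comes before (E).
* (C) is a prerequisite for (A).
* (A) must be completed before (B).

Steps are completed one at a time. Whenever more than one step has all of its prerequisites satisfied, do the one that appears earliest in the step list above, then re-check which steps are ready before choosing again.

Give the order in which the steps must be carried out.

(D) → (C) → (E) → (A) → (B)

(D) is the only step with nothing outstanding, so it goes first.
(C) is the only step now ready → (C).
(E) and (A) are both available; (E) is listed earlier → (E).
(A) is the only step now ready → (A).
That leaves (B) as the only ready step → (B).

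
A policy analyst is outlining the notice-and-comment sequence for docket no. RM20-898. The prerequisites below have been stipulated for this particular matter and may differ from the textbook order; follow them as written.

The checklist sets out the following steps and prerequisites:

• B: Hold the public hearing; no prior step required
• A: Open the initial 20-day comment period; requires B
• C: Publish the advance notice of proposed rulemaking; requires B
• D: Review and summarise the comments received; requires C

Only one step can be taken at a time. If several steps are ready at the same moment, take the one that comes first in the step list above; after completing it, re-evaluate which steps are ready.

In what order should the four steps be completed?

B, A, C, D

B has no prerequisites → B first.
A and C are both available; A is listed earlier → A.
C is the only step now ready → C.
D is the only step now ready → D.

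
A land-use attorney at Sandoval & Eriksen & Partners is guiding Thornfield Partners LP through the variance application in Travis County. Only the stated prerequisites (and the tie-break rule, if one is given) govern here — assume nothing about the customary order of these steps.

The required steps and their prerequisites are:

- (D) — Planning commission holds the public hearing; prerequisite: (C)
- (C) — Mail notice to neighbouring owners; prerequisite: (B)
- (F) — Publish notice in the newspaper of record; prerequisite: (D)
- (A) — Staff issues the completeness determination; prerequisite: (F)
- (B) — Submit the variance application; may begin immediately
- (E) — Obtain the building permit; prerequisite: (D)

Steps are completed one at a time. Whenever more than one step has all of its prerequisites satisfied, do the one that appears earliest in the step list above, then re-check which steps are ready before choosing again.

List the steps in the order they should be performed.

(B), (C), (D), (F), (A), (E)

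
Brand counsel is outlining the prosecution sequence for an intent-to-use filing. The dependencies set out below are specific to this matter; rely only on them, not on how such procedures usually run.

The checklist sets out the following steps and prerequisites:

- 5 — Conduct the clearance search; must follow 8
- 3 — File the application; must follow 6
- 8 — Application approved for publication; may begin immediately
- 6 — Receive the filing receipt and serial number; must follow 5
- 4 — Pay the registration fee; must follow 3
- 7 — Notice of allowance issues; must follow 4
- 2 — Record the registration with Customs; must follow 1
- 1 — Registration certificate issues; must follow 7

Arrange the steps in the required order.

8 → 5 → 6 → 3 → 4 → 7 → 1 → 2

8 is the only step with nothing outstanding, so it goes first.
Next only 5 has its prerequisites met → 5.
6 needed 5, now all done → 6.
Next only 3 has its prerequisites met → 3.
That leaves 4 as the only ready step → 4.
7 needed 4, now all done → 7.
1 is the only step now ready → 1.
That leaves 2 as the only ready step → 2.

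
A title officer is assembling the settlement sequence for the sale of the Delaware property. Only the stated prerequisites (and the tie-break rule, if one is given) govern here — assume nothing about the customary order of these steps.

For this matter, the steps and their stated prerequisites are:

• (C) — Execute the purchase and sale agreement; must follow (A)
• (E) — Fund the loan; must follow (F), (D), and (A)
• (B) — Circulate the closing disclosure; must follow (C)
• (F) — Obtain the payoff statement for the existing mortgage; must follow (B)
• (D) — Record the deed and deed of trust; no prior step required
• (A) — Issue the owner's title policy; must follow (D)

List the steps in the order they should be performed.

(D) has no prerequisites → (D) first.
(A) is the only step now ready → (A).
(C) needed (A), now all done → (C).
That leaves (B) as the only ready step → (B).
That leaves (F) as the only ready step → (F).
(E) needed (F), (D) and (A), now all done → (E).

(D) → (A) → (C) → (B) → (F) → (E)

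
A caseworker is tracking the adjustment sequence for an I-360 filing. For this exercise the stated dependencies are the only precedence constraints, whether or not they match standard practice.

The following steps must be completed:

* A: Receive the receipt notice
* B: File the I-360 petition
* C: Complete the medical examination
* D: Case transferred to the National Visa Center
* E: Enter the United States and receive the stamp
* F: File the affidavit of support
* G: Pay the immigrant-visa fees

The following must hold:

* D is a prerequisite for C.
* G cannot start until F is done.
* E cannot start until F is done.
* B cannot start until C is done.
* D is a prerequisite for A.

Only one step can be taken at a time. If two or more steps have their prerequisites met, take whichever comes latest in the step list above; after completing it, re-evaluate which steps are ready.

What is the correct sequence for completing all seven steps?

F, G, E, D, C, B, A

Nothing is required for F and D. F is listed later → F first.
G and E now also ready, so the ready set is {G, E, D}; G is listed later → G.
Ready: E and D. E is listed later → E.
That leaves D as the only ready step → D.
Now C and A have their prerequisites met. C is listed later, so C next.
B now also ready, so the ready set is {B, A}; B is listed later → B.
A needed D, now all done → A.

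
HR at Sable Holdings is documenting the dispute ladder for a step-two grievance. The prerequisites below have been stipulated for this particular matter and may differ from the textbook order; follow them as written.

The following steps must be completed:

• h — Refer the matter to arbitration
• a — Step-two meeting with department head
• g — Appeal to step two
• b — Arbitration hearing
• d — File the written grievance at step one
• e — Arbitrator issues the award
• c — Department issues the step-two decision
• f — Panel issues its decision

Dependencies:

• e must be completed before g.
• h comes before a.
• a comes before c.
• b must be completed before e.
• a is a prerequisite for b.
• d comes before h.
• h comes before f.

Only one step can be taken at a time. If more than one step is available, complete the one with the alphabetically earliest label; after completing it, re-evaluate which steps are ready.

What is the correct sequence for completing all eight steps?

d h a b c e f g

Only d has no prerequisites, so it is first.
h needed d, now all done → h.
Ready: a and f. a has the earlier label → a.
b and c now also ready, so the ready set is {b, c, f}; b has the earlier label → b.
c, e and f are all available; c has the earlier label → c.
Ready: e and f. e has the earlier label → e.
f and g are both available; f has the earlier label → f.
g is the only step now ready → g.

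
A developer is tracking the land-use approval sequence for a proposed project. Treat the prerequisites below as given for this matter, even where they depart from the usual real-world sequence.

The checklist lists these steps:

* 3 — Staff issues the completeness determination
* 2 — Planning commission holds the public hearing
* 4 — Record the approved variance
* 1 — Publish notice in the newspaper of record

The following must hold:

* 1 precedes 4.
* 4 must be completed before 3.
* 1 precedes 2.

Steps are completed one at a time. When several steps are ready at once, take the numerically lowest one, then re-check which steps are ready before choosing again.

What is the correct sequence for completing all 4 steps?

Only 1 has no prerequisites, so it is first.
Ready: 2 and 4. 2 has the earlier label → 2.
4 is the only step now ready → 4.
3 is the only step now ready → 3.

1, 2, 4, 3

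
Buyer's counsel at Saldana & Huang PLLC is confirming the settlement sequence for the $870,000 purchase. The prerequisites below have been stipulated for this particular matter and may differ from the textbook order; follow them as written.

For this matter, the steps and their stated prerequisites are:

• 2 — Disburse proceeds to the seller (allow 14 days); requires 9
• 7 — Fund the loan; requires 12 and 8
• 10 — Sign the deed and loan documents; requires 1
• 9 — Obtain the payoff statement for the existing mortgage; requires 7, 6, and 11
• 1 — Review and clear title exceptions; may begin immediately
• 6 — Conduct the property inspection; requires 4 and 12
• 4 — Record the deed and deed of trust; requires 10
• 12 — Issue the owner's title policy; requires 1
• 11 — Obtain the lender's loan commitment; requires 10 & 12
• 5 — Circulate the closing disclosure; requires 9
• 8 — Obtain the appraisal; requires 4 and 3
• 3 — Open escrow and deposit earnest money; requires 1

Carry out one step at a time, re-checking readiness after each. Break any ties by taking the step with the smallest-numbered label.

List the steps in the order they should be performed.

1 has no prerequisites → 1 first.
Ready: 3, 10 and 12. 3 has the earlier label → 3.
Now 10 and 12 have their prerequisites met. 10 has the earlier label, so 10 next.
4 now also ready, so the ready set is {4, 12}; 4 has the earlier label → 4.
8 now also ready, so the ready set is {8, 12}; 8 has the earlier label → 8.
Next only 12 has its prerequisites met → 12.
Ready: 6, 7 and 11. 6 has the earlier label → 6.
Now 7 and 11 have their prerequisites met. 7 has the earlier label, so 7 next.
That leaves 11 as the only ready step → 11.
That leaves 9 as the only ready step → 9.
2 and 5 are both available; 2 has the earlier label → 2.
That leaves 5 as the only ready step → 5.

1, 3, 10, 4, 8, 12, 6, 7, 11, 9, 2, 5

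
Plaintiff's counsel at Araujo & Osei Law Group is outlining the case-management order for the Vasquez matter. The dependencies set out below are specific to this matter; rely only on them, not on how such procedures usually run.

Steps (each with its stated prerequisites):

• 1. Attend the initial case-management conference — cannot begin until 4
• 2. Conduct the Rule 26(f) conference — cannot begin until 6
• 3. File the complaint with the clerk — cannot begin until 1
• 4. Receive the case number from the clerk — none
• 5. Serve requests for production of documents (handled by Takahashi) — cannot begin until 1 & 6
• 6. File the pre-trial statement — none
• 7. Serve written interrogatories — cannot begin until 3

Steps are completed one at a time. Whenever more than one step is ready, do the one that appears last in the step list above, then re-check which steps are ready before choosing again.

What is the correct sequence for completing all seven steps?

6, 4, 2, 1, 5, 3, 7

6 and 4 have no prerequisites; 6 is listed later, so 6 is first.
2 now also ready, so the ready set is {4, 2}; 4 is listed later → 4.
Ready: 2 and 1. 2 is listed later → 2.
That leaves 1 as the only ready step → 1.
5 and 3 are both available; 5 is listed later → 5.
3 needed 1, now all done → 3.
7 is the only step now ready → 7.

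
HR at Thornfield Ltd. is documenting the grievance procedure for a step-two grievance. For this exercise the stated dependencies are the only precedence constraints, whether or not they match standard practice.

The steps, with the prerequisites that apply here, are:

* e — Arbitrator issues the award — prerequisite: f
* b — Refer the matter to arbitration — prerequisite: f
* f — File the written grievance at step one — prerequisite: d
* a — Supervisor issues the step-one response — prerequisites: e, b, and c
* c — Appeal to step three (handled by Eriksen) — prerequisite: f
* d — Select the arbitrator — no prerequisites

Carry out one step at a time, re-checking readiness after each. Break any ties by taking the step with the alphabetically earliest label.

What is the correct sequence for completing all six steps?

d → f → b → c → e → a

d has no prerequisites → d first.
f needed d, now all done → f.
Now b, c and e have their prerequisites met. b has the earlier label, so b next.
c and e are both available; c has the earlier label → c.
Next only e has its prerequisites met → e.
That leaves a as the only ready step → a.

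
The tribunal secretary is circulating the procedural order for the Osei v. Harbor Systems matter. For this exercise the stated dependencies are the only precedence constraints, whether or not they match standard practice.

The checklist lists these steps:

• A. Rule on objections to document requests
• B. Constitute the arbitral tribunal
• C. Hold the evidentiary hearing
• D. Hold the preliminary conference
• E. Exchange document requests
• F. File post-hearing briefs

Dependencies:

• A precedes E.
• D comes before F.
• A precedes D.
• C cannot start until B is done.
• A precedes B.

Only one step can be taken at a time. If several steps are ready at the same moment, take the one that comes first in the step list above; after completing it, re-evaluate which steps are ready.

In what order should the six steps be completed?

A, B, C, D, E, F

Only A has no prerequisites, so it is first.
Ready: B, D and E. B is listed earlier → B.
Now C, D and E have their prerequisites met. C is listed earlier, so C next.
D and E are both available; D is listed earlier → D.
E and F are both available; E is listed earlier → E.
That leaves F as the only ready step → F.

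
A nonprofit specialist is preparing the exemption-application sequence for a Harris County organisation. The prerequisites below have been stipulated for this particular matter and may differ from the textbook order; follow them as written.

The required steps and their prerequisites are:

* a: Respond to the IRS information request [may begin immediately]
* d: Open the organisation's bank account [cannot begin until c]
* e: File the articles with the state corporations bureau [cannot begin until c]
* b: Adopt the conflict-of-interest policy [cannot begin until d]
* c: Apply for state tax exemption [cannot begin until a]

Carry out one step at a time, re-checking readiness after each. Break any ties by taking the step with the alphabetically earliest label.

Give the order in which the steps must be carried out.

a, c, d, b, e

a has no prerequisites → a first.
c needed a, now all done → c.
Now d and e have their prerequisites met. d has the earlier label, so d next.
b now also ready, so the ready set is {b, e}; b has the earlier label → b.
Next only e has its prerequisites met → e.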